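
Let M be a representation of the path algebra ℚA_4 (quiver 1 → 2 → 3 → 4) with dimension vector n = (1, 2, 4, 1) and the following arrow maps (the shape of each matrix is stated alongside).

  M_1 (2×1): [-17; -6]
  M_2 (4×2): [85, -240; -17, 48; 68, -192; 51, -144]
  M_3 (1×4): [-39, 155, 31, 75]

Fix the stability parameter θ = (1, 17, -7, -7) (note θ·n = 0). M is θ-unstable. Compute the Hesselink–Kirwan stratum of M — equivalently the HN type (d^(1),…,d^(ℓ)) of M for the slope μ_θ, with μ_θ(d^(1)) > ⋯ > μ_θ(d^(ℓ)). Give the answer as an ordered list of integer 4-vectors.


Barcode: M ≅ I[1,4], I[2,2], I[3,3]^3. HN layers by μ_θ (3 steps, strictly decreasing):
  μ^(1)=17; μ^(2)=1; μ^(3)=-7

((0, 1, 0, 0); (1, 1, 1, 1); (0, 0, 3, 0))


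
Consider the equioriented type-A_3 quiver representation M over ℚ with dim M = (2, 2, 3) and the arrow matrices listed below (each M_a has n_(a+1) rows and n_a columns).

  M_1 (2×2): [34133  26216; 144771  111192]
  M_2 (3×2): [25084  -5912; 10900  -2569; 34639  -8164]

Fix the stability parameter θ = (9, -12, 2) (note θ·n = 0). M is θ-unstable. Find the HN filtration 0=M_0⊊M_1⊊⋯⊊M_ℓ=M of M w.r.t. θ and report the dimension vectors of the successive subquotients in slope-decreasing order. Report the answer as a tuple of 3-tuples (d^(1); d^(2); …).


Via rank(M_{q-1}∘⋯∘M_p): M ≅ I[1,1], I[1,3], I[2,3], I[3,3].
μ_θ-semistable layers: μ^(1)=9; μ^(2)=2; μ^(3)=-3/2; μ^(4)=-12

((1, 0, 0); (0, 0, 3); (1, 1, 0); (0, 1, 0))


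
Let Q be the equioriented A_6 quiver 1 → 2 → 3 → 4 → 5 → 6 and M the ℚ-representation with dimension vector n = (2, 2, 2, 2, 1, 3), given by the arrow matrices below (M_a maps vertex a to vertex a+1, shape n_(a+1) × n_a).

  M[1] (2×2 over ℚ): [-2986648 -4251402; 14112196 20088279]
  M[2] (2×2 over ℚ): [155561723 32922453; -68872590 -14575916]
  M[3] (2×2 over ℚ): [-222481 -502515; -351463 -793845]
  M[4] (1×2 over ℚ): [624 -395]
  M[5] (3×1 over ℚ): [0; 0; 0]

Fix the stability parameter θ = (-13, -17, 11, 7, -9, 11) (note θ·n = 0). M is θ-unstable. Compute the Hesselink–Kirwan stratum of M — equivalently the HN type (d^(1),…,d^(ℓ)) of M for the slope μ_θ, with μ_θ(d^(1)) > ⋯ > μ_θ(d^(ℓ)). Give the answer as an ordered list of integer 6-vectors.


Barcode: M ≅ I[1,1], I[1,5], I[2,3], I[4,4], I[6,6]^3. HN layers by μ_θ (6 steps, strictly decreasing):
  μ^(1)=11; μ^(2)=7; μ^(3)=3; μ^(4)=-13; μ^(5)=-15; μ^(6)=-17

((0, 0, 1, 0, 0, 3); (0, 0, 0, 1, 0, 0); (0, 0, 1, 1, 1, 0); (1, 0, 0, 0, 0, 0); (1, 1, 0, 0, 0, 0); (0, 1, 0, 0, 0, 0))


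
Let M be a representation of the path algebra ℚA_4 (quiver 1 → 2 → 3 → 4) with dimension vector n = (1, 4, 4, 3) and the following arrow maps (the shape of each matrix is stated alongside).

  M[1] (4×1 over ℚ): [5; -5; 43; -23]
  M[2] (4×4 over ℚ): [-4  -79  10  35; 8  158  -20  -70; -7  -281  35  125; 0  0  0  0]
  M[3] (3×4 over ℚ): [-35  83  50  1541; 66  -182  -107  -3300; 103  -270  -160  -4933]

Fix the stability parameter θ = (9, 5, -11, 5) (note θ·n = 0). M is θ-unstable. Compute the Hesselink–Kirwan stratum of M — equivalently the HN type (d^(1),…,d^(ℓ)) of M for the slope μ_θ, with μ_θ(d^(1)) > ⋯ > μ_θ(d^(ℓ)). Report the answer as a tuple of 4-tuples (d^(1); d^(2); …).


Barcode: M ≅ I[1,2], I[2,2], I[2,4]^2, I[3,3], I[3,4]. HN layers by μ_θ (4 steps, strictly decreasing):
  μ^(1)=7; μ^(2)=5; μ^(3)=-3; μ^(4)=-11

((1, 1, 0, 0); (0, 1, 0, 3); (0, 2, 2, 0); (0, 0, 2, 0))


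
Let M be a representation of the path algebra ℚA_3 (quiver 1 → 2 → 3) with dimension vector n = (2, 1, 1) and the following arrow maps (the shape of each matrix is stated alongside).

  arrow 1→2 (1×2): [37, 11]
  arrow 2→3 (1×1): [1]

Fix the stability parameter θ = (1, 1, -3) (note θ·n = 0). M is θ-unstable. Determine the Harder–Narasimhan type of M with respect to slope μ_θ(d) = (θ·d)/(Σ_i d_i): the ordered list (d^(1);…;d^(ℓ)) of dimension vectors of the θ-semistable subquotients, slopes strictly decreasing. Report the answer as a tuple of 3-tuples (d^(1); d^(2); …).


Interval decomposition of M: I[1,1], I[1,3].
HN type (ℓ=2): μ^(1)=1; μ^(2)=-1/3

((1, 0, 0); (1, 1, 1))


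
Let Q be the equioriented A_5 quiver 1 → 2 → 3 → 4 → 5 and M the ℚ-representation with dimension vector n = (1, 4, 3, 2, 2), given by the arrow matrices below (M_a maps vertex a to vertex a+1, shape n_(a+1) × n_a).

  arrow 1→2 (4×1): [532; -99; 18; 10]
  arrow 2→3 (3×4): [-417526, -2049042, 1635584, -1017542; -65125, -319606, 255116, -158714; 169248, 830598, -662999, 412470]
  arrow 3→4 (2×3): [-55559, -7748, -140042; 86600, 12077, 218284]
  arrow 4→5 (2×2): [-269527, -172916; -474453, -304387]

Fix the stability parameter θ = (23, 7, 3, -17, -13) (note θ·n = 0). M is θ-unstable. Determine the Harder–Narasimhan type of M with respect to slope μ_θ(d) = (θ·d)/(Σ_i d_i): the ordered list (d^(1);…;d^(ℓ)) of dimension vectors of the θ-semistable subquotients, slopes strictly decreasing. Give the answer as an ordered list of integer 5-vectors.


Barcode: M ≅ I[1,5], I[2,2], I[2,3], I[2,5]. HN layers by μ_θ (4 steps, strictly decreasing):
  μ^(1)=7; μ^(2)=5; μ^(3)=3/5; μ^(4)=-5

((0, 1, 0, 0, 0); (0, 1, 1, 0, 0); (1, 1, 1, 1, 1); (0, 1, 1, 1, 1))


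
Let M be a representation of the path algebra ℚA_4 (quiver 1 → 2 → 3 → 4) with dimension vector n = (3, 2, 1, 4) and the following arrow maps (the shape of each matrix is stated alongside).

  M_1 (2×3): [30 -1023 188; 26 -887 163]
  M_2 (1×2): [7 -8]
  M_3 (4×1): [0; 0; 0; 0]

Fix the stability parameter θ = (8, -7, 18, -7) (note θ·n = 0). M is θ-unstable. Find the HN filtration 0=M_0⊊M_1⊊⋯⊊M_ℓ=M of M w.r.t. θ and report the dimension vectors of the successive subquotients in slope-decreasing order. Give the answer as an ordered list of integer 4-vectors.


Via rank(M_{q-1}∘⋯∘M_p): M ≅ I[1,1], I[1,2], I[1,3], I[4,4]^4.
μ_θ-semistable layers: μ^(1)=18; μ^(2)=8; μ^(3)=1/2; μ^(4)=-7

((0, 0, 1, 0); (1, 0, 0, 0); (2, 2, 0, 0); (0, 0, 0, 4))


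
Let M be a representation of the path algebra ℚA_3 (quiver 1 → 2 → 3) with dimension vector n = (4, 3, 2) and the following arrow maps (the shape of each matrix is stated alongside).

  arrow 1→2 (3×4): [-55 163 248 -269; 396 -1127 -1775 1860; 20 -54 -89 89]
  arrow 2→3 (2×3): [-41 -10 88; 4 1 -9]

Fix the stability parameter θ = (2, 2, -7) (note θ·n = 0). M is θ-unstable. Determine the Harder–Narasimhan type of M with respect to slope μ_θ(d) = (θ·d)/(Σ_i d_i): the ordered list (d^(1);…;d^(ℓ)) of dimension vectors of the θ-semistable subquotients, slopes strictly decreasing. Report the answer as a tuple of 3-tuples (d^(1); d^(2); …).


Via rank(M_{q-1}∘⋯∘M_p): M ≅ I[1,1], I[1,2], I[1,3]^2.
μ_θ-semistable layers: μ^(1)=2; μ^(2)=-1

((2, 1, 0); (2, 2, 2))


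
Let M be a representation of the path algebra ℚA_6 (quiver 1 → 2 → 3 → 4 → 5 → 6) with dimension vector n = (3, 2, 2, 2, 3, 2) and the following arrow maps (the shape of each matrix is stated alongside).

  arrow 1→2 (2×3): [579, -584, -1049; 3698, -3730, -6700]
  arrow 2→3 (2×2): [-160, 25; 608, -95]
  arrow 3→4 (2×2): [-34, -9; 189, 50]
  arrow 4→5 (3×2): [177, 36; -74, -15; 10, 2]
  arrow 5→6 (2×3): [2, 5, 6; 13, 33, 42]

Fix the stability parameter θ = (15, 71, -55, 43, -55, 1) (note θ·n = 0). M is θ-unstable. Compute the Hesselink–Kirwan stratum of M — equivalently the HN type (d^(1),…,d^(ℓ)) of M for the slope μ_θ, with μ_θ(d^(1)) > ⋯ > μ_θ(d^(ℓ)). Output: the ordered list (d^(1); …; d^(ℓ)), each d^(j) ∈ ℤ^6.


Via rank(M_{q-1}∘⋯∘M_p): M ≅ I[1,1], I[1,2], I[1,6], I[3,6], I[5,5].
μ_θ-semistable layers: μ^(1)=71; μ^(2)=15; μ^(3)=10/3; μ^(4)=1; μ^(5)=-6; μ^(6)=-55

((0, 1, 0, 0, 0, 0); (2, 0, 0, 0, 0, 0); (1, 1, 1, 1, 1, 1); (0, 0, 0, 0, 0, 1); (0, 0, 0, 1, 1, 0); (0, 0, 1, 0, 1, 0))


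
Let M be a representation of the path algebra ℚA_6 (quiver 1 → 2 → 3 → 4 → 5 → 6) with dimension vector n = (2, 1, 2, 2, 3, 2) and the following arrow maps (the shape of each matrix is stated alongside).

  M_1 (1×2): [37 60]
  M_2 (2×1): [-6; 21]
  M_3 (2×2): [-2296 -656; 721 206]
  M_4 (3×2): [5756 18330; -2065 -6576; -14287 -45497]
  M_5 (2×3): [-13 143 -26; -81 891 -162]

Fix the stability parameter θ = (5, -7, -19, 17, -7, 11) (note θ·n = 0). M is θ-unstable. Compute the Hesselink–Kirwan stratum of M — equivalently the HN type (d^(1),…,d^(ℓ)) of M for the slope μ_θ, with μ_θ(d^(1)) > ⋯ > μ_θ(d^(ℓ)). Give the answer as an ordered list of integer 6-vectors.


Via rank(M_{q-1}∘⋯∘M_p): M ≅ I[1,1], I[1,3], I[3,5], I[4,6], I[5,5], I[6,6].
μ_θ-semistable layers: μ^(1)=11; μ^(2)=5; μ^(3)=-7; μ^(4)=-19

((0, 0, 0, 0, 0, 2); (1, 0, 0, 2, 2, 0); (1, 1, 1, 0, 1, 0); (0, 0, 1, 0, 0, 0))


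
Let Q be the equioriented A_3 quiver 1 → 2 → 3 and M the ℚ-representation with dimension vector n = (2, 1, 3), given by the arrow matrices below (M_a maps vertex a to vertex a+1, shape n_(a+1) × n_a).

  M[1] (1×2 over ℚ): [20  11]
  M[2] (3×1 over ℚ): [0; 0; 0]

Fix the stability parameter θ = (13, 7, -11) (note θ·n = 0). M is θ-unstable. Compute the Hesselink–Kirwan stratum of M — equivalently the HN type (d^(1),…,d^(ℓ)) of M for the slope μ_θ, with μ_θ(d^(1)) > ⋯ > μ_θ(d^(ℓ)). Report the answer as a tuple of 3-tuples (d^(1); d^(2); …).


Interval decomposition of M: I[1,1], I[1,2], I[3,3]^3.
HN type (ℓ=3): μ^(1)=13; μ^(2)=10; μ^(3)=-11

((1, 0, 0); (1, 1, 0); (0, 0, 3))


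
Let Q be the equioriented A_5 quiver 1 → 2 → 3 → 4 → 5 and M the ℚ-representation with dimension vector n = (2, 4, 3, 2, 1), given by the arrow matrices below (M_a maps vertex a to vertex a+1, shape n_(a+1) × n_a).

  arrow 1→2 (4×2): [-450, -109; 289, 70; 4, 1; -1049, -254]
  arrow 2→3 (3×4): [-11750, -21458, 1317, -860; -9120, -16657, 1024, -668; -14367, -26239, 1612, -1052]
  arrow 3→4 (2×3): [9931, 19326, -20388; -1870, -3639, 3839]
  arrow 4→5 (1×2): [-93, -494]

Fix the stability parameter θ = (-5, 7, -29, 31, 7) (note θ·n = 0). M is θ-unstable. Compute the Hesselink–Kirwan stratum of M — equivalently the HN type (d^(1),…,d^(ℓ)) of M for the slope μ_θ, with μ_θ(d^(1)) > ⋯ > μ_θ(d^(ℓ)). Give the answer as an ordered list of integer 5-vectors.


Via rank(M_{q-1}∘⋯∘M_p): M ≅ I[1,4], I[1,5], I[2,2], I[2,3].
μ_θ-semistable layers: μ^(1)=31; μ^(2)=19; μ^(3)=7; μ^(4)=-9; μ^(5)=-11

((0, 0, 0, 1, 0); (0, 0, 0, 1, 1); (0, 1, 0, 0, 0); (2, 2, 2, 0, 0); (0, 1, 1, 0, 0))


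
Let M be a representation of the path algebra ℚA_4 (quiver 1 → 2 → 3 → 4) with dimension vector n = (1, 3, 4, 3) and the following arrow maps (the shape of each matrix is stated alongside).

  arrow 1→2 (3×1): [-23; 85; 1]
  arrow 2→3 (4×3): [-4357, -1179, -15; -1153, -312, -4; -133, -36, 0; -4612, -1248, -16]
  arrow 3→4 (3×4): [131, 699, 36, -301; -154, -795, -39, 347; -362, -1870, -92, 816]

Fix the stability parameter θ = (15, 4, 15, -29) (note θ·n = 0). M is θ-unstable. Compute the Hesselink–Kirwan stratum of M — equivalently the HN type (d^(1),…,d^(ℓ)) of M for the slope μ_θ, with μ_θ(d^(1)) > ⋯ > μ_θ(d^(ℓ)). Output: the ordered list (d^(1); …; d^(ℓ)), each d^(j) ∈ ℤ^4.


Barcode: M ≅ I[1,3], I[2,2], I[2,4], I[3,4]^2. HN layers by μ_θ (5 steps, strictly decreasing):
  μ^(1)=15; μ^(2)=19/2; μ^(3)=4; μ^(4)=-10/3; μ^(5)=-7

((0, 0, 1, 0); (1, 1, 0, 0); (0, 1, 0, 0); (0, 1, 1, 1); (0, 0, 2, 2))


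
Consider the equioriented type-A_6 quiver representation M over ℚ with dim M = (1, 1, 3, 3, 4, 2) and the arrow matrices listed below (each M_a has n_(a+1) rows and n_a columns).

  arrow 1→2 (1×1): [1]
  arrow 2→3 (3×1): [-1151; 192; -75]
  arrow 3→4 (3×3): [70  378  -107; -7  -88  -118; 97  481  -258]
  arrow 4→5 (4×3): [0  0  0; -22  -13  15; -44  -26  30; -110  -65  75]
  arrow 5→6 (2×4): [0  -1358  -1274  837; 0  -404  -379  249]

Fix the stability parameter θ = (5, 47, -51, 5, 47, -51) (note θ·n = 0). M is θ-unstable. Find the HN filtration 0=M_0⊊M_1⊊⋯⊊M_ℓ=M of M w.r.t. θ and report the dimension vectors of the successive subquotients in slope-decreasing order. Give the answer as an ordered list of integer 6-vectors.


Via rank(M_{q-1}∘⋯∘M_p): M ≅ I[1,4], I[3,4], I[3,6], I[5,5]^2, I[5,6].
μ_θ-semistable layers: μ^(1)=47; μ^(2)=5; μ^(3)=1/3; μ^(4)=-2; μ^(5)=-51

((0, 0, 0, 0, 2, 0); (0, 0, 0, 2, 0, 0); (1, 1, 1, 1, 1, 1); (0, 0, 0, 0, 1, 1); (0, 0, 2, 0, 0, 0))


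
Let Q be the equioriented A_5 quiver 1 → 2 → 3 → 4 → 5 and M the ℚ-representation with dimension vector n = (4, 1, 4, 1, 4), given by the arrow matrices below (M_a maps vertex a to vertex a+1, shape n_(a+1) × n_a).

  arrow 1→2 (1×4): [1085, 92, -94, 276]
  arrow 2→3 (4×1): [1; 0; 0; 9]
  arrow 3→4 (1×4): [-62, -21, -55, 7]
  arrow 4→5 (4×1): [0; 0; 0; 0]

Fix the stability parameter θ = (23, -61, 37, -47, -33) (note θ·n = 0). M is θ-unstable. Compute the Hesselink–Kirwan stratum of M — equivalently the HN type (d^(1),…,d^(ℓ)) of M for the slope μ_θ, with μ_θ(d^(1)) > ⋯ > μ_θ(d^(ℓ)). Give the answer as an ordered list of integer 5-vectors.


Via rank(M_{q-1}∘⋯∘M_p): M ≅ I[1,1]^3, I[1,4], I[3,3]^3, I[5,5]^4.
μ_θ-semistable layers: μ^(1)=37; μ^(2)=23; μ^(3)=-5; μ^(4)=-19; μ^(5)=-33

((0, 0, 3, 0, 0); (3, 0, 0, 0, 0); (0, 0, 1, 1, 0); (1, 1, 0, 0, 0); (0, 0, 0, 0, 4))


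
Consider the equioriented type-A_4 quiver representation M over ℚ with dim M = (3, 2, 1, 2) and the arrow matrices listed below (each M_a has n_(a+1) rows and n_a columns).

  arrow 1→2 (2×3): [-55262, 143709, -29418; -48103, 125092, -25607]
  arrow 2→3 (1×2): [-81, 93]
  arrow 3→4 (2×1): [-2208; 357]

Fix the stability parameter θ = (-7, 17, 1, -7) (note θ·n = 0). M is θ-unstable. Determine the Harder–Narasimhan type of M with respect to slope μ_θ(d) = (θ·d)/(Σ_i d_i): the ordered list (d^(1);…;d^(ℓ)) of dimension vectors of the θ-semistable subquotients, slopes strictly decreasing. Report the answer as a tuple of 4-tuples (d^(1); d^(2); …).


Barcode: M ≅ I[1,1], I[1,2], I[1,4], I[4,4]. HN layers by μ_θ (3 steps, strictly decreasing):
  μ^(1)=17; μ^(2)=11/3; μ^(3)=-7

((0, 1, 0, 0); (0, 1, 1, 1); (3, 0, 0, 1))


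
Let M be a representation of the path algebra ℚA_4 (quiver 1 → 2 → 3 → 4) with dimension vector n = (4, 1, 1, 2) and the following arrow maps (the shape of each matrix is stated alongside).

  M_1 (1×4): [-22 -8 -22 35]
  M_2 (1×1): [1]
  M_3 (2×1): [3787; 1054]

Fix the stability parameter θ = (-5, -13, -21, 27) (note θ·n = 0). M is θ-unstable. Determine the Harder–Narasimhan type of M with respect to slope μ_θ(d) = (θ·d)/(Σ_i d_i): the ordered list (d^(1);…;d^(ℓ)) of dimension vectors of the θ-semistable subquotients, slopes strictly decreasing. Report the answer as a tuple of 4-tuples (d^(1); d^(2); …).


Via rank(M_{q-1}∘⋯∘M_p): M ≅ I[1,1]^3, I[1,4], I[4,4].
μ_θ-semistable layers: μ^(1)=27; μ^(2)=-5; μ^(3)=-13

((0, 0, 0, 2); (3, 0, 0, 0); (1, 1, 1, 0))


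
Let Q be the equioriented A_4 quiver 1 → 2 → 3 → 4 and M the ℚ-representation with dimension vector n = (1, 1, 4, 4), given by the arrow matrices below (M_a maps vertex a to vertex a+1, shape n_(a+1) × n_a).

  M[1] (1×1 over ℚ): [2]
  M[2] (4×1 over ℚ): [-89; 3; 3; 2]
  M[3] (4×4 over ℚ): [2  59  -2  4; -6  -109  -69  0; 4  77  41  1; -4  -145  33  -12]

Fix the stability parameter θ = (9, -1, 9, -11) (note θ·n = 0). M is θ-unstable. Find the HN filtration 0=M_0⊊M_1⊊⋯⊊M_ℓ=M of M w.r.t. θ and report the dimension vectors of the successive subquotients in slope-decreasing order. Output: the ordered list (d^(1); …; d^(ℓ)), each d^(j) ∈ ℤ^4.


Via rank(M_{q-1}∘⋯∘M_p): M ≅ I[1,4], I[3,4]^3.
μ_θ-semistable layers: μ^(1)=3/2; μ^(2)=-1

((1, 1, 1, 1); (0, 0, 3, 3))


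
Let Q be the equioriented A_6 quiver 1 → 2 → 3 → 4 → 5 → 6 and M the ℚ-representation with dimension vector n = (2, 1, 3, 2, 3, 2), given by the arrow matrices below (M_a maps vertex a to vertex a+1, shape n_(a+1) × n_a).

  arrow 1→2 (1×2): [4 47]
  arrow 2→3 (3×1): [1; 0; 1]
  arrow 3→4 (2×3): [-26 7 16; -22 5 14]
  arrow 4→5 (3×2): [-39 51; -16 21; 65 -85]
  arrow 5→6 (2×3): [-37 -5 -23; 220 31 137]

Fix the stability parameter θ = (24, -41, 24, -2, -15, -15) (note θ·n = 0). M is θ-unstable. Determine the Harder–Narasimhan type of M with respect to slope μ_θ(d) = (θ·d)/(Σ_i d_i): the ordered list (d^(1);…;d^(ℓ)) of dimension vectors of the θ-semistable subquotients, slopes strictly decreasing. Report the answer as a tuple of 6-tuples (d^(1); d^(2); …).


Barcode: M ≅ I[1,1], I[1,6], I[3,3], I[3,6], I[5,5]. HN layers by μ_θ (4 steps, strictly decreasing):
  μ^(1)=24; μ^(2)=-2; μ^(3)=-17/2; μ^(4)=-15

((1, 0, 1, 0, 0, 0); (0, 0, 2, 2, 2, 2); (1, 1, 0, 0, 0, 0); (0, 0, 0, 0, 1, 0))


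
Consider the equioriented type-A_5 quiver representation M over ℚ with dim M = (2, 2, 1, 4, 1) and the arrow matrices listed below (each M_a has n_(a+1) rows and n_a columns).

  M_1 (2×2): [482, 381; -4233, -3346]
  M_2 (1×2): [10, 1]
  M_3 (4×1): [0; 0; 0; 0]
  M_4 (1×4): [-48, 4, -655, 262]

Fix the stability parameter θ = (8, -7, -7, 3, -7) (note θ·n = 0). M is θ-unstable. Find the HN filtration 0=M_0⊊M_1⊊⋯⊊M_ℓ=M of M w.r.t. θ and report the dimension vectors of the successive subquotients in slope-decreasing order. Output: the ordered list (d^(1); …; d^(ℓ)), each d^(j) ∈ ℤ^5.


Barcode: M ≅ I[1,2], I[1,3], I[4,4]^3, I[4,5]. HN layers by μ_θ (3 steps, strictly decreasing):
  μ^(1)=3; μ^(2)=1/2; μ^(3)=-2

((0, 0, 0, 3, 0); (1, 1, 0, 0, 0); (1, 1, 1, 1, 1))


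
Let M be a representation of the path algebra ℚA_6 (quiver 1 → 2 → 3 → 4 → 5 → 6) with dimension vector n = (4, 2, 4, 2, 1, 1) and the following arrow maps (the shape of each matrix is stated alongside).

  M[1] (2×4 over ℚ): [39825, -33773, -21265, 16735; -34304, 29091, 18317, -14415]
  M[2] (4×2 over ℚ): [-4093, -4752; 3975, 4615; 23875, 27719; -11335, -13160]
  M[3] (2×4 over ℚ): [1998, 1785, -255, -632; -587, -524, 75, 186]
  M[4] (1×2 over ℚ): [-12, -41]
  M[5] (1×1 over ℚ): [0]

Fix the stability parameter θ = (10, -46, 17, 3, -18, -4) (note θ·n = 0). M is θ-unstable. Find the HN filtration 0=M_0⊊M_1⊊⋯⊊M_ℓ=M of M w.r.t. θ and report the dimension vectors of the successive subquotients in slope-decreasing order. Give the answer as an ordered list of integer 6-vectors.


Interval decomposition of M: I[1,1]^2, I[1,3], I[1,5], I[3,3], I[3,4], I[6,6].
HN type (ℓ=5): μ^(1)=17; μ^(2)=10; μ^(3)=2/3; μ^(4)=-4; μ^(5)=-18

((0, 0, 2, 0, 0, 0); (2, 0, 1, 1, 0, 0); (0, 0, 1, 1, 1, 0); (0, 0, 0, 0, 0, 1); (2, 2, 0, 0, 0, 0))


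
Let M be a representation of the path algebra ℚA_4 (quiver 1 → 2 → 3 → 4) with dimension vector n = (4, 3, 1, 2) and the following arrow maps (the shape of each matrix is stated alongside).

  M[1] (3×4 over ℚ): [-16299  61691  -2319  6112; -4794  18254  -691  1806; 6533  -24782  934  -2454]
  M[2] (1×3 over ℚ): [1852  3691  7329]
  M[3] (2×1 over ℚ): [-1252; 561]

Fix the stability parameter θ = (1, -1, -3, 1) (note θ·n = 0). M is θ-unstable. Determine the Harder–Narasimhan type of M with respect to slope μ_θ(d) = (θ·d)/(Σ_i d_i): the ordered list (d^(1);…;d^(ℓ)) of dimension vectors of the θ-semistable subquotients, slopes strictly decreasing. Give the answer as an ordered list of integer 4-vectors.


Via rank(M_{q-1}∘⋯∘M_p): M ≅ I[1,1], I[1,2]^2, I[1,4], I[4,4].
μ_θ-semistable layers: μ^(1)=1; μ^(2)=0; μ^(3)=-1

((1, 0, 0, 2); (2, 2, 0, 0); (1, 1, 1, 0))


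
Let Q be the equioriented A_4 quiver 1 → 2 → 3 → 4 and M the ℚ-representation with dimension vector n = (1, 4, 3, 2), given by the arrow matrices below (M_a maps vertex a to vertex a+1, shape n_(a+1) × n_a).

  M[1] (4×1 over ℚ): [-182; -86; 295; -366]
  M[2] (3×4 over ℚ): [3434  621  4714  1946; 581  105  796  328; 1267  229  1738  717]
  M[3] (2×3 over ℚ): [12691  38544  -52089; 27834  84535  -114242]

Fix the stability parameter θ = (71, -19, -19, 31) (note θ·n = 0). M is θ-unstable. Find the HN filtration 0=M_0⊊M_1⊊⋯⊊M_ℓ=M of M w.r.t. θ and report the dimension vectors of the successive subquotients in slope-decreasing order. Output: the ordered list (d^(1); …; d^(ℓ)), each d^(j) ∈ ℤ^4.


Via rank(M_{q-1}∘⋯∘M_p): M ≅ I[1,2], I[2,3], I[2,4]^2.
μ_θ-semistable layers: μ^(1)=31; μ^(2)=26; μ^(3)=-19

((0, 0, 0, 2); (1, 1, 0, 0); (0, 3, 3, 0))


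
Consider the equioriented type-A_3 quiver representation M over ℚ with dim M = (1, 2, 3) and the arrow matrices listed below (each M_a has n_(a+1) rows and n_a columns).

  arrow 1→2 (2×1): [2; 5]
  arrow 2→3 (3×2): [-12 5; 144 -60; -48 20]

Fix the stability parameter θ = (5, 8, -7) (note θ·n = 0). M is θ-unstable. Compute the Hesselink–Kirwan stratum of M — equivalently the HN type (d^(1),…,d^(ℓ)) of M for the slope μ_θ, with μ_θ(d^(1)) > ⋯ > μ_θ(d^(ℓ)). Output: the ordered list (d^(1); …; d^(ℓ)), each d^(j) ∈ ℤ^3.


Barcode: M ≅ I[1,3], I[2,2], I[3,3]^2. HN layers by μ_θ (3 steps, strictly decreasing):
  μ^(1)=8; μ^(2)=2; μ^(3)=-7

((0, 1, 0); (1, 1, 1); (0, 0, 2))


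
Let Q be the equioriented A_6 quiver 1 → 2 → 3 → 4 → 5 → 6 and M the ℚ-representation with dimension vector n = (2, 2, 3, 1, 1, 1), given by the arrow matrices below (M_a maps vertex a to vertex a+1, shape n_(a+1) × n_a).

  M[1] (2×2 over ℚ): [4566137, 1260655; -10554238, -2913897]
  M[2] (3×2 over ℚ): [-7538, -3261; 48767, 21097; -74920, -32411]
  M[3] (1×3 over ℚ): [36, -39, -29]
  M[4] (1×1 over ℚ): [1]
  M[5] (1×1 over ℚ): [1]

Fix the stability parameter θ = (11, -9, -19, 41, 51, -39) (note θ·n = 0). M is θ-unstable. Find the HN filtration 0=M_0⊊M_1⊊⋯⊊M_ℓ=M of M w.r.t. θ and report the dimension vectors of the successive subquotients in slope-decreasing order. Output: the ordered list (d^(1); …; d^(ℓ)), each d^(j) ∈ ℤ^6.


Barcode: M ≅ I[1,3], I[1,6], I[3,3]. HN layers by μ_θ (3 steps, strictly decreasing):
  μ^(1)=53/3; μ^(2)=-17/3; μ^(3)=-19

((0, 0, 0, 1, 1, 1); (2, 2, 2, 0, 0, 0); (0, 0, 1, 0, 0, 0))


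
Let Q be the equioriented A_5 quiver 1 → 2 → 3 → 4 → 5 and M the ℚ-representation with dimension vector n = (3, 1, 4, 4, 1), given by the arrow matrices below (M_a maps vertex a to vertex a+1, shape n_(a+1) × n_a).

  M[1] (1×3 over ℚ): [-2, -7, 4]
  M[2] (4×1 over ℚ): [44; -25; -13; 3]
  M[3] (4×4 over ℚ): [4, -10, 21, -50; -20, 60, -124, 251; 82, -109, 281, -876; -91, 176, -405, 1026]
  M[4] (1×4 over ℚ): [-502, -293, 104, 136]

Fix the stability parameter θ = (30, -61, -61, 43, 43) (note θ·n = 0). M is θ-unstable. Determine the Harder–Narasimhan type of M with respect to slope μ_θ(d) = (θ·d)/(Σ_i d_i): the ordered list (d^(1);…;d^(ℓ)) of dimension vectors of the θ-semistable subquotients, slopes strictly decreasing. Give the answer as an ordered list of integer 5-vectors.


Via rank(M_{q-1}∘⋯∘M_p): M ≅ I[1,1]^2, I[1,5], I[3,4]^3.
μ_θ-semistable layers: μ^(1)=43; μ^(2)=30; μ^(3)=-92/3; μ^(4)=-61

((0, 0, 0, 4, 1); (2, 0, 0, 0, 0); (1, 1, 1, 0, 0); (0, 0, 3, 0, 0))


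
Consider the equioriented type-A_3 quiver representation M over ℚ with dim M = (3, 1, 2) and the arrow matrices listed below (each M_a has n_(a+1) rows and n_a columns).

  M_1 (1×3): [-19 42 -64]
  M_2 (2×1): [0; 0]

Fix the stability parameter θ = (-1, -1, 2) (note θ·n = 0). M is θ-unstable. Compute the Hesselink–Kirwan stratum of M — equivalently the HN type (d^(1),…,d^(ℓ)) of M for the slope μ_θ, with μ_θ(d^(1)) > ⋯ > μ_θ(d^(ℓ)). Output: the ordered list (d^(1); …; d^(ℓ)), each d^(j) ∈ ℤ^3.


Barcode: M ≅ I[1,1]^2, I[1,2], I[3,3]^2. HN layers by μ_θ (2 steps, strictly decreasing):
  μ^(1)=2; μ^(2)=-1

((0, 0, 2); (3, 1, 0))


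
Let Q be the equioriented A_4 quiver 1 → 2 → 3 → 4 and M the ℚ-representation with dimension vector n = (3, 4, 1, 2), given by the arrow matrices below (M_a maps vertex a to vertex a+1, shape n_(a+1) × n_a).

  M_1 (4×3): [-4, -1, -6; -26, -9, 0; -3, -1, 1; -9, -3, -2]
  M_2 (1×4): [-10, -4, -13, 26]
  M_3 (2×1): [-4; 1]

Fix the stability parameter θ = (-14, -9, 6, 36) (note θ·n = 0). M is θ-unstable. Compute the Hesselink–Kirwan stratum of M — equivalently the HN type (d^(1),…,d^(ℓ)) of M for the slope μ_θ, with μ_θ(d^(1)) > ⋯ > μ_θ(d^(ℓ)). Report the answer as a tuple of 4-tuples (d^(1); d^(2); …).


Via rank(M_{q-1}∘⋯∘M_p): M ≅ I[1,2]^2, I[1,4], I[2,2], I[4,4].
μ_θ-semistable layers: μ^(1)=36; μ^(2)=6; μ^(3)=-9; μ^(4)=-14

((0, 0, 0, 2); (0, 0, 1, 0); (0, 4, 0, 0); (3, 0, 0, 0))


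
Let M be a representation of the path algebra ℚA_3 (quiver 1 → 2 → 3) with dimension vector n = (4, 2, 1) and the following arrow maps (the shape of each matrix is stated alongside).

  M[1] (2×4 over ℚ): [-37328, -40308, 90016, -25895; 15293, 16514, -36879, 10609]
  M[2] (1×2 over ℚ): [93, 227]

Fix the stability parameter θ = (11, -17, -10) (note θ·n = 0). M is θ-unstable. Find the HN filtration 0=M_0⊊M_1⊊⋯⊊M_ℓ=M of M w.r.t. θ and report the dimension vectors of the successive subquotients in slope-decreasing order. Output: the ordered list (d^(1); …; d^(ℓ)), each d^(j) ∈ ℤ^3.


Interval decomposition of M: I[1,1]^2, I[1,2], I[1,3].
HN type (ℓ=3): μ^(1)=11; μ^(2)=-3; μ^(3)=-16/3

((2, 0, 0); (1, 1, 0); (1, 1, 1))


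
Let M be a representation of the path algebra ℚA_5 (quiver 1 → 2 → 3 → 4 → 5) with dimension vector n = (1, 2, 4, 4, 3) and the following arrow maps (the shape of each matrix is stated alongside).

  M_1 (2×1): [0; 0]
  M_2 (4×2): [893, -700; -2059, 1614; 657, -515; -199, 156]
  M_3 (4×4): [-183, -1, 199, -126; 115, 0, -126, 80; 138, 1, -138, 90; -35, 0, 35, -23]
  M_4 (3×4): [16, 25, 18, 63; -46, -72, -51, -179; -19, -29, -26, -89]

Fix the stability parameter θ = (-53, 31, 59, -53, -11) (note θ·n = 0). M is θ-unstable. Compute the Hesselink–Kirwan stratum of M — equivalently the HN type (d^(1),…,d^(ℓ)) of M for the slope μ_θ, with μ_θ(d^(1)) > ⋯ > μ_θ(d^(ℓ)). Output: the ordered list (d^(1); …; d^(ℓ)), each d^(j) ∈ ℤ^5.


Via rank(M_{q-1}∘⋯∘M_p): M ≅ I[1,1], I[2,5]^2, I[3,4], I[3,5].
μ_θ-semistable layers: μ^(1)=13/2; μ^(2)=3; μ^(3)=-5/3; μ^(4)=-53

((0, 2, 2, 2, 2); (0, 0, 1, 1, 0); (0, 0, 1, 1, 1); (1, 0, 0, 0, 0))


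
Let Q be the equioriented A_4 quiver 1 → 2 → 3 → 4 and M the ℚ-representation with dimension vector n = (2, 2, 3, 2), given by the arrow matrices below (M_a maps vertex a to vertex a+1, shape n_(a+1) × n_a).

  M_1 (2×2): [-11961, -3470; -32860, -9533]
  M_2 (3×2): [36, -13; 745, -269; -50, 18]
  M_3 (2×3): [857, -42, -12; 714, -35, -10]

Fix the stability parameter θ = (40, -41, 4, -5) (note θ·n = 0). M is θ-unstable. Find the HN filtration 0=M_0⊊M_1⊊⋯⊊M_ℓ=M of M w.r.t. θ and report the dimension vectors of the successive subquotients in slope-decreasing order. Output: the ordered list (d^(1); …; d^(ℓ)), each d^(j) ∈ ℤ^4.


Interval decomposition of M: I[1,4]^2, I[3,3].
HN type (ℓ=2): μ^(1)=4; μ^(2)=-1/2

((0, 0, 1, 0); (2, 2, 2, 2))


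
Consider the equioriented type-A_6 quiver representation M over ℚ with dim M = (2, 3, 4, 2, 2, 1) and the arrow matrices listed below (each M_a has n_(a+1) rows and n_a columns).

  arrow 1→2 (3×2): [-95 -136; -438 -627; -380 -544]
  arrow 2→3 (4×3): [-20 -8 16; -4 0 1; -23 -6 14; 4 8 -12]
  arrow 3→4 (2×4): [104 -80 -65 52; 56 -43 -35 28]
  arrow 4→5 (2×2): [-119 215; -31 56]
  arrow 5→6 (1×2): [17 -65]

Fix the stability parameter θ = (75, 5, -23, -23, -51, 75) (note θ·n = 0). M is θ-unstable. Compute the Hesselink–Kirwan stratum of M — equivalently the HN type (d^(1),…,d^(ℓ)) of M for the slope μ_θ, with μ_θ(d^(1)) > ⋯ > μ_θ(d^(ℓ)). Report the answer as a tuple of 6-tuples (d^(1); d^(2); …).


Barcode: M ≅ I[1,2], I[1,6], I[2,5], I[3,3]^2. HN layers by μ_θ (4 steps, strictly decreasing):
  μ^(1)=75; μ^(2)=40; μ^(3)=-17/5; μ^(4)=-23

((0, 0, 0, 0, 0, 1); (1, 1, 0, 0, 0, 0); (1, 1, 1, 1, 1, 0); (0, 1, 3, 1, 1, 0))


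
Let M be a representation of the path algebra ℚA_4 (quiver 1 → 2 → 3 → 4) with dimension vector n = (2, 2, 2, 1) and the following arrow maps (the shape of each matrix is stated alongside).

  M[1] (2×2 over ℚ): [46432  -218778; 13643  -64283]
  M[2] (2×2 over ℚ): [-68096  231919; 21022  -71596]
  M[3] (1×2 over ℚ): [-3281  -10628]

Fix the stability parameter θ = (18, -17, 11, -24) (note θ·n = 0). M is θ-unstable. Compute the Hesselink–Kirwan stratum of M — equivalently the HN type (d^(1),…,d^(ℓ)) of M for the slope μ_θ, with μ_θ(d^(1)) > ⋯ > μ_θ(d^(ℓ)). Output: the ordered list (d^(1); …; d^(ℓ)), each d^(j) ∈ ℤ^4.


Barcode: M ≅ I[1,3], I[1,4]. HN layers by μ_θ (3 steps, strictly decreasing):
  μ^(1)=11; μ^(2)=1/2; μ^(3)=-3

((0, 0, 1, 0); (1, 1, 0, 0); (1, 1, 1, 1))


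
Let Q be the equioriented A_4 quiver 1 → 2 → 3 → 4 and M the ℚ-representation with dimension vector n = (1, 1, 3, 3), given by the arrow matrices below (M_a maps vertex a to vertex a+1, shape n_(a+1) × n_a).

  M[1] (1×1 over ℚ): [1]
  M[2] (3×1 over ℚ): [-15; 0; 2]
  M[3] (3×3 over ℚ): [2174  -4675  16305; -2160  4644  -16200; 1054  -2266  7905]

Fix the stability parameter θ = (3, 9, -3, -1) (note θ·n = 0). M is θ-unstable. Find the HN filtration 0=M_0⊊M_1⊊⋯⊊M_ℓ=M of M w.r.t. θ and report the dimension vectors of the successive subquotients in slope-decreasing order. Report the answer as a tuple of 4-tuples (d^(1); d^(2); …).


Via rank(M_{q-1}∘⋯∘M_p): M ≅ I[1,3], I[3,4]^2, I[4,4].
μ_θ-semistable layers: μ^(1)=3; μ^(2)=-1; μ^(3)=-3

((1, 1, 1, 0); (0, 0, 0, 3); (0, 0, 2, 0))


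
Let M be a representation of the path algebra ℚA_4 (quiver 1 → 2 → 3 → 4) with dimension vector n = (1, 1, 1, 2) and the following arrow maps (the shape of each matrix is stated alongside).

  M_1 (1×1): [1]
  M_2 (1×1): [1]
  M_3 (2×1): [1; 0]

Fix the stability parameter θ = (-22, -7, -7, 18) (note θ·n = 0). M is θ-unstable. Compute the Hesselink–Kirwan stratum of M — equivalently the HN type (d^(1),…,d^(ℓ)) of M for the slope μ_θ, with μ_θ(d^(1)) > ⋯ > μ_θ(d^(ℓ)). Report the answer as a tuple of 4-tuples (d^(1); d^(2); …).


Via rank(M_{q-1}∘⋯∘M_p): M ≅ I[1,4], I[4,4].
μ_θ-semistable layers: μ^(1)=18; μ^(2)=-7; μ^(3)=-22

((0, 0, 0, 2); (0, 1, 1, 0); (1, 0, 0, 0))


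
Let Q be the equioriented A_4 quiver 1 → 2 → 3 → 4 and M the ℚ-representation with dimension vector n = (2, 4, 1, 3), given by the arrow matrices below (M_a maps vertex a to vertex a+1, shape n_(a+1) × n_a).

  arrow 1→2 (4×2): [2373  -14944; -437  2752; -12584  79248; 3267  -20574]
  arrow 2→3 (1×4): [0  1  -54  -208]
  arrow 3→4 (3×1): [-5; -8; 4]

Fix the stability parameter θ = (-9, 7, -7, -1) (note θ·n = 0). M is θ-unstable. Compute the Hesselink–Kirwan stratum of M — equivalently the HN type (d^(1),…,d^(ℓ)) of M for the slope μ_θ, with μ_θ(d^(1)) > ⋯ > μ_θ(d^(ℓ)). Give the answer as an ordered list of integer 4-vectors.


Barcode: M ≅ I[1,2], I[1,4], I[2,2]^2, I[4,4]^2. HN layers by μ_θ (4 steps, strictly decreasing):
  μ^(1)=7; μ^(2)=-1/3; μ^(3)=-1; μ^(4)=-9

((0, 3, 0, 0); (0, 1, 1, 1); (0, 0, 0, 2); (2, 0, 0, 0))


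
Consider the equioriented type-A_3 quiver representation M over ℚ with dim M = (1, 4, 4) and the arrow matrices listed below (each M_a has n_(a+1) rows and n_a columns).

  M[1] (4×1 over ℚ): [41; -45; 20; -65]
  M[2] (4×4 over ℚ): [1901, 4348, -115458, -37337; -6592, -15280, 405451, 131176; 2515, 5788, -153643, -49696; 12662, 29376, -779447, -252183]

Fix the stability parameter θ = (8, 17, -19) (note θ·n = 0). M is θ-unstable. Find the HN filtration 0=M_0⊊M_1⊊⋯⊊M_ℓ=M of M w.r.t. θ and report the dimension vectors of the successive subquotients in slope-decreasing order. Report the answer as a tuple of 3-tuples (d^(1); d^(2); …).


Interval decomposition of M: I[1,3], I[2,2], I[2,3]^2, I[3,3].
HN type (ℓ=4): μ^(1)=17; μ^(2)=2; μ^(3)=-1; μ^(4)=-19

((0, 1, 0); (1, 1, 1); (0, 2, 2); (0, 0, 1))


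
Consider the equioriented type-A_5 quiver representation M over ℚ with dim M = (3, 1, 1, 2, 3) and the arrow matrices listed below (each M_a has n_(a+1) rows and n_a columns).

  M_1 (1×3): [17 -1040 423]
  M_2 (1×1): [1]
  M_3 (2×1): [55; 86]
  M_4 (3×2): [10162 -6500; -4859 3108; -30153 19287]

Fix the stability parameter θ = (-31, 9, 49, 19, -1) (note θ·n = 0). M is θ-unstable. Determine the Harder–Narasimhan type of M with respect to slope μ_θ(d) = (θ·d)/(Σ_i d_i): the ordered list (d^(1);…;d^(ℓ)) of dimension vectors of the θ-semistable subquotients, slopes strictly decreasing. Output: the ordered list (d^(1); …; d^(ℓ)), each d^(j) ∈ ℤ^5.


Interval decomposition of M: I[1,1]^2, I[1,5], I[4,5], I[5,5].
HN type (ℓ=4): μ^(1)=67/3; μ^(2)=9; μ^(3)=-1; μ^(4)=-31

((0, 0, 1, 1, 1); (0, 1, 0, 1, 1); (0, 0, 0, 0, 1); (3, 0, 0, 0, 0))


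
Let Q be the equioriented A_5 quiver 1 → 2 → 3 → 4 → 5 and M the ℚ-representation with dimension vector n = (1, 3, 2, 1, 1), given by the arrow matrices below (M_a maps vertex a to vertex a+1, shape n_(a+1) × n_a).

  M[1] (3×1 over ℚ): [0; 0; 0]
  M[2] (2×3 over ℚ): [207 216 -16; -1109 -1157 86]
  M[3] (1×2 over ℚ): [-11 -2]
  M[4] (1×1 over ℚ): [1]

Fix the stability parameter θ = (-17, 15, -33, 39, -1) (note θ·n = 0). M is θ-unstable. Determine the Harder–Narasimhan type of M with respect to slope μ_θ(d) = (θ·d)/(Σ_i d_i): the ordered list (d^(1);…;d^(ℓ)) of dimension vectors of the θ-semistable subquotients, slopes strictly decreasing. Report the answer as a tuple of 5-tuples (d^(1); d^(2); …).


Barcode: M ≅ I[1,1], I[2,2], I[2,3], I[2,5]. HN layers by μ_θ (4 steps, strictly decreasing):
  μ^(1)=19; μ^(2)=15; μ^(3)=-9; μ^(4)=-17

((0, 0, 0, 1, 1); (0, 1, 0, 0, 0); (0, 2, 2, 0, 0); (1, 0, 0, 0, 0))


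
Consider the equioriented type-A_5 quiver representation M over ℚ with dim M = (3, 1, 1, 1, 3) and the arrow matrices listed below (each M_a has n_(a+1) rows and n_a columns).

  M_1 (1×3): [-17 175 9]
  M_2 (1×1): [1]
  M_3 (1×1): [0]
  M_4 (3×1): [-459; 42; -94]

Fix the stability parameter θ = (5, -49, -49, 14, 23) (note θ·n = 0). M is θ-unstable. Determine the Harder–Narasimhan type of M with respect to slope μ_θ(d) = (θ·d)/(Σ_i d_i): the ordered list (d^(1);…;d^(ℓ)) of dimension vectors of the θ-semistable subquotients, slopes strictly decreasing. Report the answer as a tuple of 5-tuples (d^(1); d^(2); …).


Interval decomposition of M: I[1,1]^2, I[1,3], I[4,5], I[5,5]^2.
HN type (ℓ=4): μ^(1)=23; μ^(2)=14; μ^(3)=5; μ^(4)=-31

((0, 0, 0, 0, 3); (0, 0, 0, 1, 0); (2, 0, 0, 0, 0); (1, 1, 1, 0, 0))


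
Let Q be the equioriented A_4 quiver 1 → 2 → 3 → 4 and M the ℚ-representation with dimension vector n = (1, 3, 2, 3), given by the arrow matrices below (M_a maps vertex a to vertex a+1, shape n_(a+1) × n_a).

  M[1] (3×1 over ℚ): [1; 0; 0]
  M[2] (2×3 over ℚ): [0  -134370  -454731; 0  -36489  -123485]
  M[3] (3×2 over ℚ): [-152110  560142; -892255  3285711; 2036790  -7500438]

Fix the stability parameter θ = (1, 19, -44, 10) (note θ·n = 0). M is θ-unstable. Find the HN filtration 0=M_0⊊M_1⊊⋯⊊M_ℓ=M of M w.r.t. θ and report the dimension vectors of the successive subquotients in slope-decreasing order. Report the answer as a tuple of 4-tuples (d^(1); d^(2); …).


Interval decomposition of M: I[1,2], I[2,3], I[2,4], I[4,4]^2.
HN type (ℓ=4): μ^(1)=19; μ^(2)=10; μ^(3)=1; μ^(4)=-25/2

((0, 1, 0, 0); (0, 0, 0, 3); (1, 0, 0, 0); (0, 2, 2, 0))


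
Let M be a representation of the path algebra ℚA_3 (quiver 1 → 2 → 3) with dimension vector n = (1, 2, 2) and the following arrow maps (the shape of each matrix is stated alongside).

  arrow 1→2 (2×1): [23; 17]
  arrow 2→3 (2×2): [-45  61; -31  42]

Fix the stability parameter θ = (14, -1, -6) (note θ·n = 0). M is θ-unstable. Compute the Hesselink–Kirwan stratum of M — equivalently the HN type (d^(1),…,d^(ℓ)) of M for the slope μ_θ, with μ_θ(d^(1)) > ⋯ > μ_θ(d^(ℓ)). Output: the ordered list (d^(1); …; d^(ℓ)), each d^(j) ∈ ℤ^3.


Interval decomposition of M: I[1,3], I[2,3].
HN type (ℓ=2): μ^(1)=7/3; μ^(2)=-7/2

((1, 1, 1); (0, 1, 1))


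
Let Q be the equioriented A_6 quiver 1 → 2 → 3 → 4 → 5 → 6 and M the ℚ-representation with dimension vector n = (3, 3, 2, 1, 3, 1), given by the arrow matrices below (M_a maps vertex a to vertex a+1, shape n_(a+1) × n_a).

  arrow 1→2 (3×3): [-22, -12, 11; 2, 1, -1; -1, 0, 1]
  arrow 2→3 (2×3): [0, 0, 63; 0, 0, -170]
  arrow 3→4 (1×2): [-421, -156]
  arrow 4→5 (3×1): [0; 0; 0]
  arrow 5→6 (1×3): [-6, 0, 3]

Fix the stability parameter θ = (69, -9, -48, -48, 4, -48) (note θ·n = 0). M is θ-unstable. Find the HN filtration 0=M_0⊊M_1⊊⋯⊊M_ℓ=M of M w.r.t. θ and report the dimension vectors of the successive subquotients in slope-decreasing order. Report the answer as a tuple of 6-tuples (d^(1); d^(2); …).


Interval decomposition of M: I[1,2]^2, I[1,4], I[3,3], I[5,5]^2, I[5,6].
HN type (ℓ=5): μ^(1)=30; μ^(2)=4; μ^(3)=-9; μ^(4)=-22; μ^(5)=-48

((2, 2, 0, 0, 0, 0); (0, 0, 0, 0, 2, 0); (1, 1, 1, 1, 0, 0); (0, 0, 0, 0, 1, 1); (0, 0, 1, 0, 0, 0))


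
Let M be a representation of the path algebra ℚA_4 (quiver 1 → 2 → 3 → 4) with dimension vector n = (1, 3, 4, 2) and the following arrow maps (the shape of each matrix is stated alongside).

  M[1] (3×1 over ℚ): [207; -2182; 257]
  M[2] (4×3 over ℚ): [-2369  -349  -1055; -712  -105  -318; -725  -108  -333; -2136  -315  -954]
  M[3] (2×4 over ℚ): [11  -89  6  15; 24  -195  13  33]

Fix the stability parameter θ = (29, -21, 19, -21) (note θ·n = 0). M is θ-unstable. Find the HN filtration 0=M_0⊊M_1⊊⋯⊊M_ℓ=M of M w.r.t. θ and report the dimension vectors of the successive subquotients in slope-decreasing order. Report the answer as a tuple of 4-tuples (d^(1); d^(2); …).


Barcode: M ≅ I[1,2], I[2,4]^2, I[3,3]^2. HN layers by μ_θ (4 steps, strictly decreasing):
  μ^(1)=19; μ^(2)=4; μ^(3)=-1; μ^(4)=-21

((0, 0, 2, 0); (1, 1, 0, 0); (0, 0, 2, 2); (0, 2, 0, 0))


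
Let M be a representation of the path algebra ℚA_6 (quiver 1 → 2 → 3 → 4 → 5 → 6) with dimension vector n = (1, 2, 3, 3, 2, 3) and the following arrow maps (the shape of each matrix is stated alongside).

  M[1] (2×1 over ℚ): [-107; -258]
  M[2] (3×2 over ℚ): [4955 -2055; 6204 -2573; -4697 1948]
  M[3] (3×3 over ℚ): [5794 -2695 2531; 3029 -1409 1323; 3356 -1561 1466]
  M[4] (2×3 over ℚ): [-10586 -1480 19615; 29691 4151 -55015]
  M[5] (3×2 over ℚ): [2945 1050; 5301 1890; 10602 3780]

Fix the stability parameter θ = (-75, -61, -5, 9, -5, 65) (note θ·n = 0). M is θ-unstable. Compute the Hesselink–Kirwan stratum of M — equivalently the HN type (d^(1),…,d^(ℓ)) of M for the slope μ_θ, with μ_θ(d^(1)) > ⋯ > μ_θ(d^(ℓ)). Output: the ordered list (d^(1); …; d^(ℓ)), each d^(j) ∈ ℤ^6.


Barcode: M ≅ I[1,5], I[2,6], I[3,4], I[6,6]^2. HN layers by μ_θ (6 steps, strictly decreasing):
  μ^(1)=65; μ^(2)=9; μ^(3)=2; μ^(4)=-5; μ^(5)=-61; μ^(6)=-75

((0, 0, 0, 0, 0, 3); (0, 0, 0, 1, 0, 0); (0, 0, 0, 2, 2, 0); (0, 0, 3, 0, 0, 0); (0, 2, 0, 0, 0, 0); (1, 0, 0, 0, 0, 0))
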